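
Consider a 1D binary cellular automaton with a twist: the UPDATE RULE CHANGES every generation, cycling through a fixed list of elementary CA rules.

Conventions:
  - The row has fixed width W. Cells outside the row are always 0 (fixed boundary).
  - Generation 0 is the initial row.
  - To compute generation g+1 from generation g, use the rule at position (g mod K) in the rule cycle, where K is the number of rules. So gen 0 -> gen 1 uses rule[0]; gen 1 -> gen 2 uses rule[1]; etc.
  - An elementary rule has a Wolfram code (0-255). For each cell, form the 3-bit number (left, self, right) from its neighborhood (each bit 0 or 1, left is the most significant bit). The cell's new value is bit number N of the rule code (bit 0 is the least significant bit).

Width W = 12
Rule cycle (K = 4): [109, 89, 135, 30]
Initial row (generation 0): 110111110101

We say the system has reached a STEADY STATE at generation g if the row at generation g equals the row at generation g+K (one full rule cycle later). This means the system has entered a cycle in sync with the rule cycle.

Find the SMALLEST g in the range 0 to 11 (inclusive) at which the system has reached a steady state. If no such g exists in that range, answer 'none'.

Answer: none

Derivation:
Gen 0: 110111110101
Gen 1 (rule 109): 111100011111
Gen 2 (rule 89): 100111010001
Gen 3 (rule 135): 101010010111
Gen 4 (rule 30): 101011110100
Gen 5 (rule 109): 111110011101
Gen 6 (rule 89): 100011010100
Gen 7 (rule 135): 101100010101
Gen 8 (rule 30): 101010110101
Gen 9 (rule 109): 111111111111
Gen 10 (rule 89): 100000000001
Gen 11 (rule 135): 101111111111
Gen 12 (rule 30): 101000000000
Gen 13 (rule 109): 111011111111
Gen 14 (rule 89): 101010000001
Gen 15 (rule 135): 101010111111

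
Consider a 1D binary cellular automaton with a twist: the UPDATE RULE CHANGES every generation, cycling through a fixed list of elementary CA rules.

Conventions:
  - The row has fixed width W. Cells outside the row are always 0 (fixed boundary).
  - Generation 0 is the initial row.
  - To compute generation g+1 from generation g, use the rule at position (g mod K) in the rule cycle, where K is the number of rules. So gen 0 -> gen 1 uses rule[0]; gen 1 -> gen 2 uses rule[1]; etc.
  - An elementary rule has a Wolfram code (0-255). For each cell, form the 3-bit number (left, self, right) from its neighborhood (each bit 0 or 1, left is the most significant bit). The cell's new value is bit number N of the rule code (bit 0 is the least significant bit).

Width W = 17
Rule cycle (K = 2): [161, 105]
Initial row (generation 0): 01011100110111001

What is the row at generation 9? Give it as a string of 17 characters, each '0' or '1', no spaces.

Gen 0: 01011100110111001
Gen 1 (rule 161): 00101000001010000
Gen 2 (rule 105): 10010011100100111
Gen 3 (rule 161): 00000001000000010
Gen 4 (rule 105): 11111100011111000
Gen 5 (rule 161): 01111001001110011
Gen 6 (rule 105): 01001000001010011
Gen 7 (rule 161): 00000011100100000
Gen 8 (rule 105): 11111010100001111
Gen 9 (rule 161): 01110101001100110

Answer: 01110101001100110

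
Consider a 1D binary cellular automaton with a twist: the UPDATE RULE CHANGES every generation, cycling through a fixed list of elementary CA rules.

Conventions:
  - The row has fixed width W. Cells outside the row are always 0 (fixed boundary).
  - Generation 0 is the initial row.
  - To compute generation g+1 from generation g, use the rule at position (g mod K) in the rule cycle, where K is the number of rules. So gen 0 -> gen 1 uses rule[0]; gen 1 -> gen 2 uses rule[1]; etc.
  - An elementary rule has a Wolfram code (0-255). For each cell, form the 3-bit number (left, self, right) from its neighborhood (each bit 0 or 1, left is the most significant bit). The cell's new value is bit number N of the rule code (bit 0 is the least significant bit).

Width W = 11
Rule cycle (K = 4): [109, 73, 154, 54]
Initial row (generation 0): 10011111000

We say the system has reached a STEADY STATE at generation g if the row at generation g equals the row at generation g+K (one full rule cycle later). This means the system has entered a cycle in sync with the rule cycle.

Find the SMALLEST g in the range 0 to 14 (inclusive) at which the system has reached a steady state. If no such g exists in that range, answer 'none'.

Answer: none

Derivation:
Gen 0: 10011111000
Gen 1 (rule 109): 10010001011
Gen 2 (rule 73): 00000100011
Gen 3 (rule 154): 00001010110
Gen 4 (rule 54): 00011111001
Gen 5 (rule 109): 11010001001
Gen 6 (rule 73): 11000100000
Gen 7 (rule 154): 10101010000
Gen 8 (rule 54): 11111111000
Gen 9 (rule 109): 10000001011
Gen 10 (rule 73): 00111100011
Gen 11 (rule 154): 01111010110
Gen 12 (rule 54): 10000111001
Gen 13 (rule 109): 10110101001
Gen 14 (rule 73): 00110000000
Gen 15 (rule 154): 01101000000
Gen 16 (rule 54): 10011100000
Gen 17 (rule 109): 10010101111
Gen 18 (rule 73): 00000001001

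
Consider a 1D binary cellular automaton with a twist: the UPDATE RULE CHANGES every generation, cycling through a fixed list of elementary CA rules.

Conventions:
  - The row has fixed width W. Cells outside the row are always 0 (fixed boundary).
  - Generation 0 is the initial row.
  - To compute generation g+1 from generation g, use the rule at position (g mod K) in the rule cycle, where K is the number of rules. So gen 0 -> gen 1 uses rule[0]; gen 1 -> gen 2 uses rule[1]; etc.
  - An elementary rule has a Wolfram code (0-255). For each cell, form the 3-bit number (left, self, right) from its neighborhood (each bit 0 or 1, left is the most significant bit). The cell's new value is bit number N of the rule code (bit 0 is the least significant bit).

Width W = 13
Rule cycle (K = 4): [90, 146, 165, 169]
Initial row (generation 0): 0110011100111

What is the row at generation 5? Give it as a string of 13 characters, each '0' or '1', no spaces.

Answer: 0001000111001

Derivation:
Gen 0: 0110011100111
Gen 1 (rule 90): 1111110111101
Gen 2 (rule 146): 0111100011000
Gen 3 (rule 165): 0011001000011
Gen 4 (rule 169): 1010000011010
Gen 5 (rule 90): 0001000111001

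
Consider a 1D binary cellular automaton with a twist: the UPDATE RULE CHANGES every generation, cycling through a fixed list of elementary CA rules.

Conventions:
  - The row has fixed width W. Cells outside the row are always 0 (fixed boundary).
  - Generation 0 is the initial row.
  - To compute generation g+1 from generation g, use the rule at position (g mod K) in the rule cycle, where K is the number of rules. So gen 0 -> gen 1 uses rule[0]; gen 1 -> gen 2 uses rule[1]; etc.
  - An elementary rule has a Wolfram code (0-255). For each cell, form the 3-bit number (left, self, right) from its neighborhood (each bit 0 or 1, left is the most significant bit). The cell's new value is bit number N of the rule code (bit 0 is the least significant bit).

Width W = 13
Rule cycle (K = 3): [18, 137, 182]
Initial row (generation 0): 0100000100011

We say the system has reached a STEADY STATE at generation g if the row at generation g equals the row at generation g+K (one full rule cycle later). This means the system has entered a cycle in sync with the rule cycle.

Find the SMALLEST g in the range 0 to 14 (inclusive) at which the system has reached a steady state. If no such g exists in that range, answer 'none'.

Answer: 10

Derivation:
Gen 0: 0100000100011
Gen 1 (rule 18): 1010001010100
Gen 2 (rule 137): 0000100000001
Gen 3 (rule 182): 0001110000011
Gen 4 (rule 18): 0010001000100
Gen 5 (rule 137): 1000100010001
Gen 6 (rule 182): 1101110111011
Gen 7 (rule 18): 0000000000000
Gen 8 (rule 137): 1111111111111
Gen 9 (rule 182): 0111111111110
Gen 10 (rule 18): 1000000000001
Gen 11 (rule 137): 0011111111100
Gen 12 (rule 182): 0101111111010
Gen 13 (rule 18): 1000000000001
Gen 14 (rule 137): 0011111111100
Gen 15 (rule 182): 0101111111010
Gen 16 (rule 18): 1000000000001
Gen 17 (rule 137): 0011111111100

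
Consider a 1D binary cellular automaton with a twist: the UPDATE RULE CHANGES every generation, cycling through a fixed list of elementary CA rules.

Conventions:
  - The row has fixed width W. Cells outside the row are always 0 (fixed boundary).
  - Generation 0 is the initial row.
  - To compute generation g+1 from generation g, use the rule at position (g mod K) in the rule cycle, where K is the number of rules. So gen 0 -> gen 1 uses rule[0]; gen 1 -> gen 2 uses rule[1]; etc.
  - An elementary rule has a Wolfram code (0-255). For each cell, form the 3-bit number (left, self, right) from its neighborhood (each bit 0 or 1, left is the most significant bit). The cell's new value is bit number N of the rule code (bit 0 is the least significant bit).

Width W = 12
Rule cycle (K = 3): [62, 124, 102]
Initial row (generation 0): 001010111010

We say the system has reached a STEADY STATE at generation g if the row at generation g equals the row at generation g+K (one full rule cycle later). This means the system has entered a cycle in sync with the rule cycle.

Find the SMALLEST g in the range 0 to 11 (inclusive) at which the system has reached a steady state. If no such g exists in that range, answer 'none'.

Answer: none

Derivation:
Gen 0: 001010111010
Gen 1 (rule 62): 011111100111
Gen 2 (rule 124): 010000110101
Gen 3 (rule 102): 110001011111
Gen 4 (rule 62): 101011110000
Gen 5 (rule 124): 111110011000
Gen 6 (rule 102): 000010101000
Gen 7 (rule 62): 000111111100
Gen 8 (rule 124): 000100000110
Gen 9 (rule 102): 001100001010
Gen 10 (rule 62): 011010011111
Gen 11 (rule 124): 011111010001
Gen 12 (rule 102): 100001110011
Gen 13 (rule 62): 110011001110
Gen 14 (rule 124): 111011101011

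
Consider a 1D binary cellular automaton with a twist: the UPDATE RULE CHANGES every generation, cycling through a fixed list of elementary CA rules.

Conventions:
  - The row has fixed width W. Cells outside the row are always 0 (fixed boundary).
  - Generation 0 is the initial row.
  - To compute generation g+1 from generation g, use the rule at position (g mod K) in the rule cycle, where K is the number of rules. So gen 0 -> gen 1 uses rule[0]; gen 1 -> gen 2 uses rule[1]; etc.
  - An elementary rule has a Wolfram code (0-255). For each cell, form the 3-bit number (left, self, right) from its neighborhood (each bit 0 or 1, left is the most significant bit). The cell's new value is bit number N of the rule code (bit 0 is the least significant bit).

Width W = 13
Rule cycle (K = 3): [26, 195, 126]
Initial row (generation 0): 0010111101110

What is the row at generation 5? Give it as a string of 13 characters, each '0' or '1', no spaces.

Answer: 0011111100111

Derivation:
Gen 0: 0010111101110
Gen 1 (rule 26): 0100100001001
Gen 2 (rule 195): 1001001110010
Gen 3 (rule 126): 1111111011111
Gen 4 (rule 26): 1000000010000
Gen 5 (rule 195): 0011111100111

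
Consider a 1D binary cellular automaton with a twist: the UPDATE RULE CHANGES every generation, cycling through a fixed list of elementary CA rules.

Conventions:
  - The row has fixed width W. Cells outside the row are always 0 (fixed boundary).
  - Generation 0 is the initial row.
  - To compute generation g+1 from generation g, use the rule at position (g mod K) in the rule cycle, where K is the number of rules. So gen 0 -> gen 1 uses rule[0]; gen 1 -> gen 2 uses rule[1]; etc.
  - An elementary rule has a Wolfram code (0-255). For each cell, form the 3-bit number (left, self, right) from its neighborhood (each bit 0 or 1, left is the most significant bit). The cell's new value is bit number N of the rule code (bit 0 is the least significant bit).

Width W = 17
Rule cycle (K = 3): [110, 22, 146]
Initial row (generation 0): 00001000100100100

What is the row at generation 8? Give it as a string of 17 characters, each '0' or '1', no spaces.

Gen 0: 00001000100100100
Gen 1 (rule 110): 00011001101101100
Gen 2 (rule 22): 00100110000000010
Gen 3 (rule 146): 01011001000000101
Gen 4 (rule 110): 11111011000001111
Gen 5 (rule 22): 00000000100010000
Gen 6 (rule 146): 00000001010101000
Gen 7 (rule 110): 00000011111111000
Gen 8 (rule 22): 00000100000000100

Answer: 00000100000000100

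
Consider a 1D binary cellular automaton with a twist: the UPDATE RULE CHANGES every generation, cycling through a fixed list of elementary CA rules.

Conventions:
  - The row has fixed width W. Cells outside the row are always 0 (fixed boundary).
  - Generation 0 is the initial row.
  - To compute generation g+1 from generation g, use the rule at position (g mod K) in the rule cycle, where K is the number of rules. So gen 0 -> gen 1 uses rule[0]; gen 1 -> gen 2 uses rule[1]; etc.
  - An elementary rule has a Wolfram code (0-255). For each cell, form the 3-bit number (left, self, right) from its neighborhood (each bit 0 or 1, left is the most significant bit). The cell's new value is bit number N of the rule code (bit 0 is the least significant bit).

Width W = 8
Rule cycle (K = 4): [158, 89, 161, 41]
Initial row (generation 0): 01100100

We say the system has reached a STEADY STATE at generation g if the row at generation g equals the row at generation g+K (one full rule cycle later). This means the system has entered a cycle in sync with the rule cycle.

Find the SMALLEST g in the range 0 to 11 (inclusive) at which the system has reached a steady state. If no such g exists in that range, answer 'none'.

Answer: 1

Derivation:
Gen 0: 01100100
Gen 1 (rule 158): 11011110
Gen 2 (rule 89): 11010011
Gen 3 (rule 161): 00100000
Gen 4 (rule 41): 10001111
Gen 5 (rule 158): 11011110
Gen 6 (rule 89): 11010011
Gen 7 (rule 161): 00100000
Gen 8 (rule 41): 10001111
Gen 9 (rule 158): 11011110
Gen 10 (rule 89): 11010011
Gen 11 (rule 161): 00100000
Gen 12 (rule 41): 10001111
Gen 13 (rule 158): 11011110
Gen 14 (rule 89): 11010011
Gen 15 (rule 161): 00100000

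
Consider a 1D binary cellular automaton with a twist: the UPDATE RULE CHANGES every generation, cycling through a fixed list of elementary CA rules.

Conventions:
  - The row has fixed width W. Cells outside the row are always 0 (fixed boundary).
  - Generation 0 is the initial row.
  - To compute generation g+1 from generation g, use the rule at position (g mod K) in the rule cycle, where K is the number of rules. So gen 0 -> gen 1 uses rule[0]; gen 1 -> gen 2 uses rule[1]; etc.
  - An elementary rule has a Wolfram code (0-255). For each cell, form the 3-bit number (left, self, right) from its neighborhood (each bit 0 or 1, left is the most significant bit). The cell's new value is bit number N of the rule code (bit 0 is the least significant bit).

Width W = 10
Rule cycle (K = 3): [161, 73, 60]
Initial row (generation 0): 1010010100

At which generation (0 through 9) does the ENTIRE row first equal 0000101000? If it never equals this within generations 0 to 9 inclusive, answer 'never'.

Gen 0: 1010010100
Gen 1 (rule 161): 0100001001
Gen 2 (rule 73): 0001100000
Gen 3 (rule 60): 0001010000
Gen 4 (rule 161): 1100100111
Gen 5 (rule 73): 1100000101
Gen 6 (rule 60): 1010000111
Gen 7 (rule 161): 0100110010
Gen 8 (rule 73): 0000110000
Gen 9 (rule 60): 0000101000

Answer: 9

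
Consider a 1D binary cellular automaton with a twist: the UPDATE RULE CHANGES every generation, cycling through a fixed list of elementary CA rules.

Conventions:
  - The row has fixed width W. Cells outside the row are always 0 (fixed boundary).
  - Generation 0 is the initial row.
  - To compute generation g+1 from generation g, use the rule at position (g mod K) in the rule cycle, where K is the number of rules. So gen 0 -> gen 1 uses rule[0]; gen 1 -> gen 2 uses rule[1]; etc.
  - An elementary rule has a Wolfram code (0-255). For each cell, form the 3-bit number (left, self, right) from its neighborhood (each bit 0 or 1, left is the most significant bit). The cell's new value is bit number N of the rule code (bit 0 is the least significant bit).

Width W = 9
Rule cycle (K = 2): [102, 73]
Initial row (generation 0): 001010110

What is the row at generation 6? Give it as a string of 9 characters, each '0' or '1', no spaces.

Answer: 000001100

Derivation:
Gen 0: 001010110
Gen 1 (rule 102): 011111010
Gen 2 (rule 73): 010001000
Gen 3 (rule 102): 110011000
Gen 4 (rule 73): 110011011
Gen 5 (rule 102): 010101101
Gen 6 (rule 73): 000001100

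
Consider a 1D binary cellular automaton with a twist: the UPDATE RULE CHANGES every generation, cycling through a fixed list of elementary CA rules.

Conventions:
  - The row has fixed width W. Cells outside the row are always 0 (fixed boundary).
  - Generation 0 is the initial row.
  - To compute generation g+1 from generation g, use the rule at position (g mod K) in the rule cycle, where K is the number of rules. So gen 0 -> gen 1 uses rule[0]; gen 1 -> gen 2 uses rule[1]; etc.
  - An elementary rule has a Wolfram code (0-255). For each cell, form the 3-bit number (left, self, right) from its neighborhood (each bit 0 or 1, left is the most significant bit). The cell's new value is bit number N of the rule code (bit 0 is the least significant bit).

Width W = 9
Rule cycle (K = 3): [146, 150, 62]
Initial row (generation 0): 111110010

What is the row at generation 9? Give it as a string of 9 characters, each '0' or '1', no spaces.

Gen 0: 111110010
Gen 1 (rule 146): 011101101
Gen 2 (rule 150): 101000001
Gen 3 (rule 62): 111100011
Gen 4 (rule 146): 011010100
Gen 5 (rule 150): 100010110
Gen 6 (rule 62): 110111101
Gen 7 (rule 146): 000011000
Gen 8 (rule 150): 000100100
Gen 9 (rule 62): 001111110

Answer: 001111110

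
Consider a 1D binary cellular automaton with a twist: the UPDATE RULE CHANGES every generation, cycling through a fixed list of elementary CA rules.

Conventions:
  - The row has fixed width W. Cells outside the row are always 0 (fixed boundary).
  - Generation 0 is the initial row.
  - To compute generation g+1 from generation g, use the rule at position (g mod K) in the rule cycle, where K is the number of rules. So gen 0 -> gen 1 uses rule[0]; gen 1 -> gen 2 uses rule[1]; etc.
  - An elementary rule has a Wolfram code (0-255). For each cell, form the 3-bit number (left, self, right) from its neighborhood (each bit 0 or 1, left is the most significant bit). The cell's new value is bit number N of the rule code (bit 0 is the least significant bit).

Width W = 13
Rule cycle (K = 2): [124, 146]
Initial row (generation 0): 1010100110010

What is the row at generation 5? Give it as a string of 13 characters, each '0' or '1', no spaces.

Answer: 1111101110110

Derivation:
Gen 0: 1010100110010
Gen 1 (rule 124): 1111110111011
Gen 2 (rule 146): 0111100010000
Gen 3 (rule 124): 0100110011000
Gen 4 (rule 146): 1011001100100
Gen 5 (rule 124): 1111101110110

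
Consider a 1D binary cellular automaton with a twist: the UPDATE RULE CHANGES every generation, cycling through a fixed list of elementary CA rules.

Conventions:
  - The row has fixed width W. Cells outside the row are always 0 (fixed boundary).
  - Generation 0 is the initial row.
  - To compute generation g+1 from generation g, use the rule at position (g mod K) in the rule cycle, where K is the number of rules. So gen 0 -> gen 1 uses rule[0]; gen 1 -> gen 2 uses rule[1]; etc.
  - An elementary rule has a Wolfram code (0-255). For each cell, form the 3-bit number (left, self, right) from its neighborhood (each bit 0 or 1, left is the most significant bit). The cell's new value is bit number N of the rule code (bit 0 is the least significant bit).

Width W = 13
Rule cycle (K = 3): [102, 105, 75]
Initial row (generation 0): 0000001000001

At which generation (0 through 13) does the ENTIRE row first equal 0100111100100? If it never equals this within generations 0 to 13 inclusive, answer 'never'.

Gen 0: 0000001000001
Gen 1 (rule 102): 0000011000011
Gen 2 (rule 105): 1111011011011
Gen 3 (rule 75): 1001011011011
Gen 4 (rule 102): 1011101101101
Gen 5 (rule 105): 0110111111110
Gen 6 (rule 75): 1110100000010
Gen 7 (rule 102): 0011100000110
Gen 8 (rule 105): 1010101110110
Gen 9 (rule 75): 0000001010110
Gen 10 (rule 102): 0000011111010
Gen 11 (rule 105): 1111010001100
Gen 12 (rule 75): 1001000111101
Gen 13 (rule 102): 1011001000111

Answer: never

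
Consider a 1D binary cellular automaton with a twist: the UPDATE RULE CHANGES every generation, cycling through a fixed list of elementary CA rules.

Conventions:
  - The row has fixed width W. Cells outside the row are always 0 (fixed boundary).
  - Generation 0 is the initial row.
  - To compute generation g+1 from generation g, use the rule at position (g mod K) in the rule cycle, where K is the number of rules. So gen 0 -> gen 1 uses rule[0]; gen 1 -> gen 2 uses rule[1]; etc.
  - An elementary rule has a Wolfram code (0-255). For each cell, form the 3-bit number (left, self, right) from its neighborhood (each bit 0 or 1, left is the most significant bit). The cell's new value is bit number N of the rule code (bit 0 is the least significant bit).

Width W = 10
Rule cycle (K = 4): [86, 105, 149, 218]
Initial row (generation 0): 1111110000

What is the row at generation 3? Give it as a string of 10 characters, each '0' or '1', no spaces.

Answer: 0110000000

Derivation:
Gen 0: 1111110000
Gen 1 (rule 86): 0000011000
Gen 2 (rule 105): 1111011011
Gen 3 (rule 149): 0110000000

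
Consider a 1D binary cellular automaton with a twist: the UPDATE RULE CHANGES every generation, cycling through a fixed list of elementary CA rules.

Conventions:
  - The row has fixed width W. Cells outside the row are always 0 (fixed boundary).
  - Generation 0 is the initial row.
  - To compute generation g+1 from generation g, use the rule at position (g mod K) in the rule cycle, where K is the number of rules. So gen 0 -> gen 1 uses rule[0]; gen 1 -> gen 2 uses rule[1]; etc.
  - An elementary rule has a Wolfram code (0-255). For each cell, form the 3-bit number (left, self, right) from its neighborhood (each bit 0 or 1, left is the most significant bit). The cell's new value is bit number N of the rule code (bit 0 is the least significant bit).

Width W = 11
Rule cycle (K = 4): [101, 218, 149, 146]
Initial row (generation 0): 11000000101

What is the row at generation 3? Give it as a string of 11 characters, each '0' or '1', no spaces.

Answer: 11001100010

Derivation:
Gen 0: 11000000101
Gen 1 (rule 101): 01011110111
Gen 2 (rule 218): 10011110111
Gen 3 (rule 149): 11001100010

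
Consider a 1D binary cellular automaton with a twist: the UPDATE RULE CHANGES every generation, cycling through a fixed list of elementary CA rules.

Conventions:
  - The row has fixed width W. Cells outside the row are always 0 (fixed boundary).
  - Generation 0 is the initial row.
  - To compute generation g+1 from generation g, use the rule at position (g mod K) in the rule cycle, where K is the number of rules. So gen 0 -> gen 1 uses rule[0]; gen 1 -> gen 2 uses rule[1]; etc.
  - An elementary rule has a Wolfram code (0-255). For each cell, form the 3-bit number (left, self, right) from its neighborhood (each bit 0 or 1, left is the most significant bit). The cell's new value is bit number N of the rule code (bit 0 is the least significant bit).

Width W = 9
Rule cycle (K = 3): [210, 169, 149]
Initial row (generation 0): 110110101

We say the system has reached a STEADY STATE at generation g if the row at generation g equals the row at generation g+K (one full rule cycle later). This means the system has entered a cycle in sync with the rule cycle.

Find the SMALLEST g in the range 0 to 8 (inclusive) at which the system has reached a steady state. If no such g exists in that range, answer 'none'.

Gen 0: 110110101
Gen 1 (rule 210): 010010000
Gen 2 (rule 169): 000000111
Gen 3 (rule 149): 111110010
Gen 4 (rule 210): 011111101
Gen 5 (rule 169): 011111010
Gen 6 (rule 149): 001110011
Gen 7 (rule 210): 010111101
Gen 8 (rule 169): 001111010
Gen 9 (rule 149): 100110011
Gen 10 (rule 210): 011011101
Gen 11 (rule 169): 010111010

Answer: none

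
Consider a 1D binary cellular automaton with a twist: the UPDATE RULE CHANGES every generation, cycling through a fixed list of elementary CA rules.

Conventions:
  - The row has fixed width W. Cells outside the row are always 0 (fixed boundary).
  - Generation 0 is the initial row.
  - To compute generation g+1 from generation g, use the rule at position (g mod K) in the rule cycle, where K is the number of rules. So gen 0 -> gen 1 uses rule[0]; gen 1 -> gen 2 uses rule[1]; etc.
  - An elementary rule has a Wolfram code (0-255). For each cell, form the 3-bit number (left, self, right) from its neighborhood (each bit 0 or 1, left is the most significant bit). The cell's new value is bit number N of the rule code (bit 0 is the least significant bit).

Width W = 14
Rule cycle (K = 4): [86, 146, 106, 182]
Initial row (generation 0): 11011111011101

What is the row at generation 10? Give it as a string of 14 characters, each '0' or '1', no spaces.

Answer: 00100001000100

Derivation:
Gen 0: 11011111011101
Gen 1 (rule 86): 01000001000101
Gen 2 (rule 146): 10100010101000
Gen 3 (rule 106): 01000101010000
Gen 4 (rule 182): 11101111111000
Gen 5 (rule 86): 00100000001100
Gen 6 (rule 146): 01010000010010
Gen 7 (rule 106): 10100000100100
Gen 8 (rule 182): 11110001111110
Gen 9 (rule 86): 00011010000011
Gen 10 (rule 146): 00100001000100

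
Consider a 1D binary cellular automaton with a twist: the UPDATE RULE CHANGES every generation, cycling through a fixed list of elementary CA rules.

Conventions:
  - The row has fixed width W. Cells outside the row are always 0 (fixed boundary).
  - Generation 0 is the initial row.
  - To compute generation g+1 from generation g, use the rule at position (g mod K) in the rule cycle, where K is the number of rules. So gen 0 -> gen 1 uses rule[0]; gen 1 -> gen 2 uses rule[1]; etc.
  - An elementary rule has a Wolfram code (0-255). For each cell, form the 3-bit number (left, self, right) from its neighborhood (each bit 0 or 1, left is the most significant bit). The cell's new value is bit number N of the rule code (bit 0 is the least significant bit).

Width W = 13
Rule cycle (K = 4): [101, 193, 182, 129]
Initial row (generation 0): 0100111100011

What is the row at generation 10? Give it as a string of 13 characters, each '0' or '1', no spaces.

Answer: 0001111111111

Derivation:
Gen 0: 0100111100011
Gen 1 (rule 101): 0100000101001
Gen 2 (rule 193): 0001110000000
Gen 3 (rule 182): 0010101000000
Gen 4 (rule 129): 1000000011111
Gen 5 (rule 101): 1011111000001
Gen 6 (rule 193): 0001111011100
Gen 7 (rule 182): 0010110101010
Gen 8 (rule 129): 1000000000000
Gen 9 (rule 101): 1011111111111
Gen 10 (rule 193): 0001111111111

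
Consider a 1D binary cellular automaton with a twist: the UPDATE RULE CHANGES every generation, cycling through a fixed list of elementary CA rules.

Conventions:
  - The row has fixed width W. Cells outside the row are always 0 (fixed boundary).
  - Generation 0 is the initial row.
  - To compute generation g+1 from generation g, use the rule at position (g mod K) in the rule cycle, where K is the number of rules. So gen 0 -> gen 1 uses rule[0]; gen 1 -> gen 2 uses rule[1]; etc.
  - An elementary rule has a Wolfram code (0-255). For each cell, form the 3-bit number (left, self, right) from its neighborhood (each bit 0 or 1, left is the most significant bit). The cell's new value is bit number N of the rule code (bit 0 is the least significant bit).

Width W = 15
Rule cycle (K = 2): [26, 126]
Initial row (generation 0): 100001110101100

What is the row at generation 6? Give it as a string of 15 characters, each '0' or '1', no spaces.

Gen 0: 100001110101100
Gen 1 (rule 26): 010011000001010
Gen 2 (rule 126): 111111100011111
Gen 3 (rule 26): 100000010110000
Gen 4 (rule 126): 110000111111000
Gen 5 (rule 26): 101001100000100
Gen 6 (rule 126): 111111110001110

Answer: 111111110001110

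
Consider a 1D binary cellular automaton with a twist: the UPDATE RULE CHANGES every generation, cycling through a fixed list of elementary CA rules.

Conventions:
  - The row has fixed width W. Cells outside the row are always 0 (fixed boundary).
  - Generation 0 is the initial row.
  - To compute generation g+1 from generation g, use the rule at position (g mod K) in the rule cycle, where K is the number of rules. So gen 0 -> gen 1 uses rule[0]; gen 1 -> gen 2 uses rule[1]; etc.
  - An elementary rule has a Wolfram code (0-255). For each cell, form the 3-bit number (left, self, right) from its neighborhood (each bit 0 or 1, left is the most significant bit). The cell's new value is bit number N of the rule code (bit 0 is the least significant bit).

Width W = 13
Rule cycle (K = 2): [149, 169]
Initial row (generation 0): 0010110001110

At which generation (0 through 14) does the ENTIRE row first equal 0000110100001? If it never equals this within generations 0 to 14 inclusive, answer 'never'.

Gen 0: 0010110001110
Gen 1 (rule 149): 1010001100101
Gen 2 (rule 169): 0100101000010
Gen 3 (rule 149): 0110101111011
Gen 4 (rule 169): 0101011110110
Gen 5 (rule 149): 0101001100001
Gen 6 (rule 169): 0010001001100
Gen 7 (rule 149): 1011101100011
Gen 8 (rule 169): 0111011001010
Gen 9 (rule 149): 0010000101011
Gen 10 (rule 169): 1000110010110
Gen 11 (rule 149): 1110001010001
Gen 12 (rule 169): 1100100100100
Gen 13 (rule 149): 0010110110111
Gen 14 (rule 169): 1001101101110

Answer: never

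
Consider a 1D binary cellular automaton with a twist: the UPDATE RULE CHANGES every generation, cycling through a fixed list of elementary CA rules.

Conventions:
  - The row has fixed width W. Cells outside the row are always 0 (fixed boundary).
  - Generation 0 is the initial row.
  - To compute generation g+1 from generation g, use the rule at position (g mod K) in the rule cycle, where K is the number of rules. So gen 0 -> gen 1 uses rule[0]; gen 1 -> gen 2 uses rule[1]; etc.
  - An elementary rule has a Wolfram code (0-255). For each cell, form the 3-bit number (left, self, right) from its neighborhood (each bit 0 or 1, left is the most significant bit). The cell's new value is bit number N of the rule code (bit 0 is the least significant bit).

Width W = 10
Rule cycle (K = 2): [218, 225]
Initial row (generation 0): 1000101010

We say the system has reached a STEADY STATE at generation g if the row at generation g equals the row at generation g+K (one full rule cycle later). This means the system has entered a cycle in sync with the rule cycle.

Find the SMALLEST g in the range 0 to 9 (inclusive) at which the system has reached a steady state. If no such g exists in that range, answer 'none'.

Gen 0: 1000101010
Gen 1 (rule 218): 0101000001
Gen 2 (rule 225): 0010011100
Gen 3 (rule 218): 0101111110
Gen 4 (rule 225): 0010111110
Gen 5 (rule 218): 0100111111
Gen 6 (rule 225): 0000011111
Gen 7 (rule 218): 0000111111
Gen 8 (rule 225): 1110011111
Gen 9 (rule 218): 1111111111
Gen 10 (rule 225): 0111111111
Gen 11 (rule 218): 1111111111

Answer: 9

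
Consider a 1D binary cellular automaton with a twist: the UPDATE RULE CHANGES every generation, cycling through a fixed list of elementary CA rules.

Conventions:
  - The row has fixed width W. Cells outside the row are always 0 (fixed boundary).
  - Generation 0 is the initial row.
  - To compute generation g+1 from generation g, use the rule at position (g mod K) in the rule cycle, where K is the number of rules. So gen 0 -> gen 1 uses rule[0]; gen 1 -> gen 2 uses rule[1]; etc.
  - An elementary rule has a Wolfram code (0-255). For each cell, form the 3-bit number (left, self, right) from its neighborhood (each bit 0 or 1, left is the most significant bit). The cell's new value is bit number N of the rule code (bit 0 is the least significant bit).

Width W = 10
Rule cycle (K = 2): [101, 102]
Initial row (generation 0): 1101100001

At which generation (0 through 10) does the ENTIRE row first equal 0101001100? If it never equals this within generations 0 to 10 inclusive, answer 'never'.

Answer: never

Derivation:
Gen 0: 1101100001
Gen 1 (rule 101): 0110101101
Gen 2 (rule 102): 1011110111
Gen 3 (rule 101): 1100011001
Gen 4 (rule 102): 0100101011
Gen 5 (rule 101): 0100111101
Gen 6 (rule 102): 1101000111
Gen 7 (rule 101): 0111010001
Gen 8 (rule 102): 1001110011
Gen 9 (rule 101): 1000010001
Gen 10 (rule 102): 1000110011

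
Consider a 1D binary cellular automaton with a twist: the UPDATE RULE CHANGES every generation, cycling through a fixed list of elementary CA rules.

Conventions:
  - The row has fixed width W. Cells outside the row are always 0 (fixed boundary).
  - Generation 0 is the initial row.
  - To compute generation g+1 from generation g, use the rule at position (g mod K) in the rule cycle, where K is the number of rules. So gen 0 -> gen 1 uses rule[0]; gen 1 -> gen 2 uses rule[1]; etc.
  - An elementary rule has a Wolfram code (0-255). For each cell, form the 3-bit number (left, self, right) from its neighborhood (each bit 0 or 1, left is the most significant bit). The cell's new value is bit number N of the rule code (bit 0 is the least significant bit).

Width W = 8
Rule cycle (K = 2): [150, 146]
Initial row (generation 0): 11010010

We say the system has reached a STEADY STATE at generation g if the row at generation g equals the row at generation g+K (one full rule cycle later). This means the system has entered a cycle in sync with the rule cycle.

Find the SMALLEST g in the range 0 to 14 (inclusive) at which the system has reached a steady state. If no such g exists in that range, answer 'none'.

Answer: 11

Derivation:
Gen 0: 11010010
Gen 1 (rule 150): 00011111
Gen 2 (rule 146): 00101110
Gen 3 (rule 150): 01100101
Gen 4 (rule 146): 10011000
Gen 5 (rule 150): 11100100
Gen 6 (rule 146): 01011010
Gen 7 (rule 150): 11000011
Gen 8 (rule 146): 00100100
Gen 9 (rule 150): 01111110
Gen 10 (rule 146): 10111101
Gen 11 (rule 150): 10011001
Gen 12 (rule 146): 01100110
Gen 13 (rule 150): 10011001
Gen 14 (rule 146): 01100110
Gen 15 (rule 150): 10011001
Gen 16 (rule 146): 01100110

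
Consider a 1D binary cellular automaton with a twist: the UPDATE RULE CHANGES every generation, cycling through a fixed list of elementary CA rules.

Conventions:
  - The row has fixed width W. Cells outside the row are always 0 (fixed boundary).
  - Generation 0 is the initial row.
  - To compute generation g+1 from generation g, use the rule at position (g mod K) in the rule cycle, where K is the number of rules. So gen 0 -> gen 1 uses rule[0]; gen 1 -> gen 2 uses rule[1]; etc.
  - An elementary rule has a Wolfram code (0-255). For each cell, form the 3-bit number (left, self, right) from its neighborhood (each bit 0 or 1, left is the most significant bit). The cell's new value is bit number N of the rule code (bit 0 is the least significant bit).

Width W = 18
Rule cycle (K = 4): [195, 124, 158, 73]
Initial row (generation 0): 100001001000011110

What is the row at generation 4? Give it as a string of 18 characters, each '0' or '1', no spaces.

Answer: 011000000000110000

Derivation:
Gen 0: 100001001000011110
Gen 1 (rule 195): 001110010011101110
Gen 2 (rule 124): 001011011010111011
Gen 3 (rule 158): 011010010010110010
Gen 4 (rule 73): 011000000000110000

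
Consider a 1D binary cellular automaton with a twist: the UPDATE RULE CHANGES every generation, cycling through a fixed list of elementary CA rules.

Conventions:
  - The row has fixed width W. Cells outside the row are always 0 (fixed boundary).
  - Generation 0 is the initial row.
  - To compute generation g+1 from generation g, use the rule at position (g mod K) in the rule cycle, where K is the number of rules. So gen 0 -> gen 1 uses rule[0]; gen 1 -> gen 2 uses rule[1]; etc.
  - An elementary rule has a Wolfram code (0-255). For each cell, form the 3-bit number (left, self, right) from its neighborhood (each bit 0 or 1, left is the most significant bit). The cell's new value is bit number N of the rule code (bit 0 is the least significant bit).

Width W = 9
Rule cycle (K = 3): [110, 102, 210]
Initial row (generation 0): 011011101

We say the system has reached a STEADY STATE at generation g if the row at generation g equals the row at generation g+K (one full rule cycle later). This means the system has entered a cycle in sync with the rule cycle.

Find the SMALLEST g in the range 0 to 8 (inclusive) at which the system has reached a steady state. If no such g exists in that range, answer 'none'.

Gen 0: 011011101
Gen 1 (rule 110): 111110111
Gen 2 (rule 102): 000011001
Gen 3 (rule 210): 000101110
Gen 4 (rule 110): 001111010
Gen 5 (rule 102): 010001110
Gen 6 (rule 210): 101010111
Gen 7 (rule 110): 111111101
Gen 8 (rule 102): 000000111
Gen 9 (rule 210): 000001011
Gen 10 (rule 110): 000011111
Gen 11 (rule 102): 000100001

Answer: none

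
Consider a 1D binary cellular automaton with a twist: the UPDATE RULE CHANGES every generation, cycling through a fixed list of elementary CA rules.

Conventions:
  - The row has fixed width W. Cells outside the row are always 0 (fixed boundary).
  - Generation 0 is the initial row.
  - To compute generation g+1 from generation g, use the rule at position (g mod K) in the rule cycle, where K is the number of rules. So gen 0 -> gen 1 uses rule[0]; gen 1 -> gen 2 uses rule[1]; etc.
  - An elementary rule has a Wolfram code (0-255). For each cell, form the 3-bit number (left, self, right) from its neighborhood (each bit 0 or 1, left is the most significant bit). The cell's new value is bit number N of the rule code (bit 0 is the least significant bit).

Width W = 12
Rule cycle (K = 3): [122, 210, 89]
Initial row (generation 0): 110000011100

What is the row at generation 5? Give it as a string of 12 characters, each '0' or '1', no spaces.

Answer: 000001100011

Derivation:
Gen 0: 110000011100
Gen 1 (rule 122): 111000110110
Gen 2 (rule 210): 011101010011
Gen 3 (rule 89): 010100001011
Gen 4 (rule 122): 101010010111
Gen 5 (rule 210): 000001100011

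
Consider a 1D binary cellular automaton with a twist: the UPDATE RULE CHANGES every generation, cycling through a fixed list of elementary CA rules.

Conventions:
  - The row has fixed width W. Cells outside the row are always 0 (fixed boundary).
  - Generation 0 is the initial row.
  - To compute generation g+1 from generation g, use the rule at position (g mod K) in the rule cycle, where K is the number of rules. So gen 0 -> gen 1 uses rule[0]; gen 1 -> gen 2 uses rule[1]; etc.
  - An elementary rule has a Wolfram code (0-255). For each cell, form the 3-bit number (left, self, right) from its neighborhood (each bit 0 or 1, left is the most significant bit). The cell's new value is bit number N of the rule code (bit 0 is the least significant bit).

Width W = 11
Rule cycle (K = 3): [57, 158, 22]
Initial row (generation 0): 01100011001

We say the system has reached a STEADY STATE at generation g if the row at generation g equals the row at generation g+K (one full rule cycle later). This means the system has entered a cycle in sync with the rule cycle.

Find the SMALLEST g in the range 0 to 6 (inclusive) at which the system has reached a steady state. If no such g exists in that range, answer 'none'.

Answer: none

Derivation:
Gen 0: 01100011001
Gen 1 (rule 57): 01011010100
Gen 2 (rule 158): 11010010110
Gen 3 (rule 22): 00011110001
Gen 4 (rule 57): 11010001100
Gen 5 (rule 158): 10011011010
Gen 6 (rule 22): 11100000011
Gen 7 (rule 57): 10011111010
Gen 8 (rule 158): 11111110011
Gen 9 (rule 22): 00000001100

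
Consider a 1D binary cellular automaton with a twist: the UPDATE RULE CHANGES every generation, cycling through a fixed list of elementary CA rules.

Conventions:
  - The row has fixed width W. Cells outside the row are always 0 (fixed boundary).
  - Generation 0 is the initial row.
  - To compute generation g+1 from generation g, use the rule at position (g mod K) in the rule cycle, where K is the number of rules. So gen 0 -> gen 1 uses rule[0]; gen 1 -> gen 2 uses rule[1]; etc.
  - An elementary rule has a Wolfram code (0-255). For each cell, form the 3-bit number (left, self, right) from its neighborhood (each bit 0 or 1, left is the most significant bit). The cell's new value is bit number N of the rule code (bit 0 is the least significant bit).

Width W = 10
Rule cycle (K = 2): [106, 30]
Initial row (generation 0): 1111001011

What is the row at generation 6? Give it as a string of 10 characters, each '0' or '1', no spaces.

Gen 0: 1111001011
Gen 1 (rule 106): 1001010111
Gen 2 (rule 30): 1111010100
Gen 3 (rule 106): 1001101000
Gen 4 (rule 30): 1111001100
Gen 5 (rule 106): 1001011100
Gen 6 (rule 30): 1111010010

Answer: 1111010010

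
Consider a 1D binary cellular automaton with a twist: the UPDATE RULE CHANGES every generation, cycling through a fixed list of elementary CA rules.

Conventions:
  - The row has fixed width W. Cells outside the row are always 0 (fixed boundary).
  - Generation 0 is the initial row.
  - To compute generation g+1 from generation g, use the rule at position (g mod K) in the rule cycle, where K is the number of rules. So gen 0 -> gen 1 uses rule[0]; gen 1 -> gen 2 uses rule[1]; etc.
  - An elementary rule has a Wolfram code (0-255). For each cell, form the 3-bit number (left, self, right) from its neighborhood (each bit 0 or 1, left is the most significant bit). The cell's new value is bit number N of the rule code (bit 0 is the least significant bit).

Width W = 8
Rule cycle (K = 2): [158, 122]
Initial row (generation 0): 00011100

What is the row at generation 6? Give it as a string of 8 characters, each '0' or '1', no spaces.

Gen 0: 00011100
Gen 1 (rule 158): 00111010
Gen 2 (rule 122): 01101101
Gen 3 (rule 158): 11001001
Gen 4 (rule 122): 11110110
Gen 5 (rule 158): 11100101
Gen 6 (rule 122): 10111010

Answer: 10111010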